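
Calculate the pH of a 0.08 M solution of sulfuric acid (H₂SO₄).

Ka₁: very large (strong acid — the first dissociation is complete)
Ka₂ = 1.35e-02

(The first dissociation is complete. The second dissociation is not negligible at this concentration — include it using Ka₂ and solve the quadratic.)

First dissociation is complete: [H⁺]₀ = [HSO₄⁻]₀ = C = 0.08 M. Second dissociation HSO₄⁻ ⇌ H⁺ + SO₄²⁻: let x = [SO₄²⁻]. Ka₂ = (C + x)·x / (C − x) = 1.35e-02 → x² + (C + Ka₂)·x − Ka₂·C = 0 → x² + 0.09350·x − 1.080e-03 = 0. x = (−0.09350 + √(0.09350² + 4 × 1.080e-03)) / 2 = 1.0395e-02 M. [H⁺] = C + x = 0.08 + 1.0395e-02 = 9.0395e-02 M. pH = -log(9.0395e-02) = 1.04.

pH = 1.04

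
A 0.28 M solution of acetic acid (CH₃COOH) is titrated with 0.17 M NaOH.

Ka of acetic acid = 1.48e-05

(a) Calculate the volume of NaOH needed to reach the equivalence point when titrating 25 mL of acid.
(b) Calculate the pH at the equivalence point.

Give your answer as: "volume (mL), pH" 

moles acid = 0.28 × 25/1000 = 0.007 mol; V_base = moles/0.17 × 1000 = 41.2 mL. At equivalence only the conjugate base is present: [A⁻] = 0.007/0.066 = 1.0578e-01 M. Kb = Kw/Ka = 6.76e-10; [OH⁻] = √(Kb × [A⁻]) = 8.4541e-06; pOH = 5.07; pH = 14 - pOH = 8.93.

V = 41.2 mL, pH = 8.93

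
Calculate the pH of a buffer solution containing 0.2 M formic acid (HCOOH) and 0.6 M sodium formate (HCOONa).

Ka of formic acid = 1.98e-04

pKa = -log(1.98e-04) = 3.70. pH = pKa + log([A⁻]/[HA]) = 3.70 + log(0.6/0.2)

pH = 4.18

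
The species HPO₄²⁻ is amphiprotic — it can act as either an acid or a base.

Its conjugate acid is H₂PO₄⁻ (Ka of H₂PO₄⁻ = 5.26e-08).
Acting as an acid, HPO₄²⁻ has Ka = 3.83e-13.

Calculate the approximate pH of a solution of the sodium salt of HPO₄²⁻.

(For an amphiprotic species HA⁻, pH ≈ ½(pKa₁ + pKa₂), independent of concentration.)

pKa₁ = -log(5.26e-08) = 7.28; pKa₂ = -log(3.83e-13) = 12.42. For an amphiprotic species, pH ≈ ½(pKa₁ + pKa₂) = ½(7.28 + 12.42) = 9.85.

pH = 9.85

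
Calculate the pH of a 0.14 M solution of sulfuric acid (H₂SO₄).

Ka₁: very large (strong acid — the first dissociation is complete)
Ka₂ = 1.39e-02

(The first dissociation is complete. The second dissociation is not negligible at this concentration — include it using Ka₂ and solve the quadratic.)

First dissociation is complete: [H⁺]₀ = [HSO₄⁻]₀ = C = 0.14 M. Second dissociation HSO₄⁻ ⇌ H⁺ + SO₄²⁻: let x = [SO₄²⁻]. Ka₂ = (C + x)·x / (C − x) = 1.39e-02 → x² + (C + Ka₂)·x − Ka₂·C = 0 → x² + 0.15390·x − 1.946e-03 = 0. x = (−0.15390 + √(0.15390² + 4 × 1.946e-03)) / 2 = 1.1748e-02 M. [H⁺] = C + x = 0.14 + 1.1748e-02 = 1.5175e-01 M. pH = -log(1.5175e-01) = 0.82.

pH = 0.82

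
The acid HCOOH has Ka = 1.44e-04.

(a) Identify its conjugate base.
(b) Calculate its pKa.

(a) The conjugate base is formed by removing one H⁺ from HCOOH, giving HCOO⁻. (b) pKa = -log(Ka) = -log(1.44e-04) = 3.84.

Conjugate base: HCOO⁻; pK_a = 3.84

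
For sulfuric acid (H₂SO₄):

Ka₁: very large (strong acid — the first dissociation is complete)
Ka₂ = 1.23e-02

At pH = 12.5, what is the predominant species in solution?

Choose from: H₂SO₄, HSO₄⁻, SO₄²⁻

The first dissociation is complete, so H₂SO₄ itself is never the predominant species in water; pKa₂ = -log(1.23e-02) = 1.91. For a polyprotic acid the predominant species crosses at each pKa: below pKa_n the protonated form dominates, above it the deprotonated form does. At pH = 12.5, the predominant species is SO₄²⁻.

SO₄²⁻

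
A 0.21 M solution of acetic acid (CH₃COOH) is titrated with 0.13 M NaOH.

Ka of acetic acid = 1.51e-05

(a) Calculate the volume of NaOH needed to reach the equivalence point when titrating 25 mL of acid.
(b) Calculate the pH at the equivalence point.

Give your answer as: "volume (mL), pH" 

moles acid = 0.21 × 25/1000 = 0.00525 mol; V_base = moles/0.13 × 1000 = 40.4 mL. At equivalence only the conjugate base is present: [A⁻] = 0.00525/0.065 = 8.0294e-02 M. Kb = Kw/Ka = 6.62e-10; [OH⁻] = √(Kb × [A⁻]) = 7.2921e-06; pOH = 5.14; pH = 14 - pOH = 8.86.

V = 40.4 mL, pH = 8.86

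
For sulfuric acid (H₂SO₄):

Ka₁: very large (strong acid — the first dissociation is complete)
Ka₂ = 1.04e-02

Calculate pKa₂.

pKa₂ = -log(Ka₂) = -log(1.04e-02) = 1.98.

pK_{a2} = 1.98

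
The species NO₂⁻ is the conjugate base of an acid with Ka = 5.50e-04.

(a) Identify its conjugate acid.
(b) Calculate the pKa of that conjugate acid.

(a) The conjugate acid is formed by adding one H⁺ to NO₂⁻, giving HNO₂. (b) pKa = -log(Ka) = -log(5.50e-04) = 3.26.

Conjugate acid: HNO₂; pK_a = 3.26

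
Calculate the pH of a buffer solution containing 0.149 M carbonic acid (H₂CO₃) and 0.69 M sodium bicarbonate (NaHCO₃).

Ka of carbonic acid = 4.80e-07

pKa = -log(4.80e-07) = 6.32. pH = pKa + log([A⁻]/[HA]) = 6.32 + log(0.69/0.149)

pH = 6.98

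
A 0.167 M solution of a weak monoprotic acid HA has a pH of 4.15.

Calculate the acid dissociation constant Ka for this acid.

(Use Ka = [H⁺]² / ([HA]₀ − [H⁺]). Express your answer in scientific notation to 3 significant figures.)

[H⁺] = 10^(−pH) = 10^(−4.15) = 7.079e-05 M. For HA ⇌ H⁺ + A⁻, Ka = [H⁺][A⁻]/[HA] = [H⁺]² / ([HA]₀ − [H⁺]) = (7.079e-05)² / (0.167 − 7.079e-05) = 3.00e-08.

K_a = 3.00e-08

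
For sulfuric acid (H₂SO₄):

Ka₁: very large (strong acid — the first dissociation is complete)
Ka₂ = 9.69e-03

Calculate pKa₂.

pKa₂ = -log(Ka₂) = -log(9.69e-03) = 2.01.

pK_{a2} = 2.01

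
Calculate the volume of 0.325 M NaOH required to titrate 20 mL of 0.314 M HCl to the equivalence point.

At equivalence: moles acid = moles base. moles HCl = 0.314 × 20/1000 = 0.00628 mol. V_base = moles / 0.325 × 1000 = 19.3 mL.

V_{base} = 19.3 mL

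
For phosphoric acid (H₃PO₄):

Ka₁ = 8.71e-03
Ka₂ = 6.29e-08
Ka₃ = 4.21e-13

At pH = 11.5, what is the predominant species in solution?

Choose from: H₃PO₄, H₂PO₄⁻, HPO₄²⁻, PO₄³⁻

pKa₁ = 2.06, pKa₂ = 7.20, pKa₃ = 12.38. For a polyprotic acid the predominant species crosses at each pKa: below pKa_n the protonated form dominates, above it the deprotonated form does. At pH = 11.5, the predominant species is HPO₄²⁻.

HPO₄²⁻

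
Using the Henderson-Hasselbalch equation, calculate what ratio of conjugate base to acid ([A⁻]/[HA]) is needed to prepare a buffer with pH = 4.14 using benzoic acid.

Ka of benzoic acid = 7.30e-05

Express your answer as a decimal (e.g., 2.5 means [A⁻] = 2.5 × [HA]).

pKa = -log(7.30e-05) = 4.1367. pH = pKa + log([A⁻]/[HA]), so log([A⁻]/[HA]) = pH − pKa = 4.14 − 4.1367 = 0.0033. [A⁻]/[HA] = 10^(0.0033) = 1.01

[A⁻]/[HA] = 1.01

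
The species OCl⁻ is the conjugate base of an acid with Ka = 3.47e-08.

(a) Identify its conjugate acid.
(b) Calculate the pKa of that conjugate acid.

(a) The conjugate acid is formed by adding one H⁺ to OCl⁻, giving HOCl. (b) pKa = -log(Ka) = -log(3.47e-08) = 7.46.

Conjugate acid: HOCl; pK_a = 7.46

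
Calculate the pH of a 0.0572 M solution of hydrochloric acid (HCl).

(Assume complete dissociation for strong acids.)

[H⁺] = 0.0572 M for strong acid. pH = -log[H⁺] = -log(0.0572)

pH = 1.24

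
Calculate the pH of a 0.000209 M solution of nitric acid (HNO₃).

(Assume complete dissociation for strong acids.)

[H⁺] = 0.000209 M for strong acid. pH = -log[H⁺] = -log(0.000209)

pH = 3.68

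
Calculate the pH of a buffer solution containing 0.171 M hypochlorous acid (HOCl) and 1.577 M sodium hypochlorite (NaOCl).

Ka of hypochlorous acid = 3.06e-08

pKa = -log(3.06e-08) = 7.51. pH = pKa + log([A⁻]/[HA]) = 7.51 + log(1.577/0.171)

pH = 8.48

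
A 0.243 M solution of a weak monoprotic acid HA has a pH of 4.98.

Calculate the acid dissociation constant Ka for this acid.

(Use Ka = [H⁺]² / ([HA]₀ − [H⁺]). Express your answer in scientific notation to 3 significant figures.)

[H⁺] = 10^(−pH) = 10^(−4.98) = 1.047e-05 M. For HA ⇌ H⁺ + A⁻, Ka = [H⁺][A⁻]/[HA] = [H⁺]² / ([HA]₀ − [H⁺]) = (1.047e-05)² / (0.243 − 1.047e-05) = 4.51e-10.

K_a = 4.51e-10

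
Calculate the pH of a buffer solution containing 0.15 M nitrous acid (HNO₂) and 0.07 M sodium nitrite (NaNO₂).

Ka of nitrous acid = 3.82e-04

pKa = -log(3.82e-04) = 3.42. pH = pKa + log([A⁻]/[HA]) = 3.42 + log(0.07/0.15)

pH = 3.09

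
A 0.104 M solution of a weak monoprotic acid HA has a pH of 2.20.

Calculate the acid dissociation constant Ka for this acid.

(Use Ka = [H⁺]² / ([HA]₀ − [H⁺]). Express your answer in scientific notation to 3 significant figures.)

[H⁺] = 10^(−pH) = 10^(−2.20) = 6.310e-03 M. For HA ⇌ H⁺ + A⁻, Ka = [H⁺][A⁻]/[HA] = [H⁺]² / ([HA]₀ − [H⁺]) = (6.310e-03)² / (0.104 − 6.310e-03) = 4.08e-04.

K_a = 4.08e-04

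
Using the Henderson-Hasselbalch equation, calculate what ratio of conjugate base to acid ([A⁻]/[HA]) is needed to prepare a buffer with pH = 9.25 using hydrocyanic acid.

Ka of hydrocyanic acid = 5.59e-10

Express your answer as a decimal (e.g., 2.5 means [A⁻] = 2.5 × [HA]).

pKa = -log(5.59e-10) = 9.2526. pH = pKa + log([A⁻]/[HA]), so log([A⁻]/[HA]) = pH − pKa = 9.25 − 9.2526 = -0.0026. [A⁻]/[HA] = 10^(-0.0026) = 0.994

[A⁻]/[HA] = 0.994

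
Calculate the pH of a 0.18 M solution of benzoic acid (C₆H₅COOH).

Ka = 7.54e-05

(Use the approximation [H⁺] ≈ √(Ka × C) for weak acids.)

[H⁺] = √(Ka × C) = √(7.54e-05 × 0.18) = 3.6840e-03. pH = -log(3.6840e-03)

pH = 2.43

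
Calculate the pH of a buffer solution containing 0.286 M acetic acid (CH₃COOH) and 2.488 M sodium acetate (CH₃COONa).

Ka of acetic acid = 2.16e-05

pKa = -log(2.16e-05) = 4.67. pH = pKa + log([A⁻]/[HA]) = 4.67 + log(2.488/0.286)

pH = 5.61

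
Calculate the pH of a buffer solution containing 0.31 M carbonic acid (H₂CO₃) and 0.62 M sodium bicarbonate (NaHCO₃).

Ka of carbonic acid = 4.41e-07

pKa = -log(4.41e-07) = 6.36. pH = pKa + log([A⁻]/[HA]) = 6.36 + log(0.62/0.31)

pH = 6.66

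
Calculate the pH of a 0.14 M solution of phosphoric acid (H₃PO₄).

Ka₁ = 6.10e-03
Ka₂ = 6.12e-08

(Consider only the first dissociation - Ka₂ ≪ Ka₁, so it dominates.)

First dissociation dominates. From Ka₁ = [H⁺][HA⁻]/[H₂A], x² + Ka₁·x − Ka₁·C = 0 with C = 0.14 M and Ka₁ = 6.10e-03. Solving: [H⁺] = (−Ka₁ + √(Ka₁² + 4·Ka₁·C)) / 2 = 2.6332e-02 M. pH = -log(2.6332e-02) = 1.58.

pH = 1.58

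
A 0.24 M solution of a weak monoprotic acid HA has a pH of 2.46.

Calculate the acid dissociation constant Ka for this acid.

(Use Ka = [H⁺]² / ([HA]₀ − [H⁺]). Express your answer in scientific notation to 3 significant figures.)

[H⁺] = 10^(−pH) = 10^(−2.46) = 3.467e-03 M. For HA ⇌ H⁺ + A⁻, Ka = [H⁺][A⁻]/[HA] = [H⁺]² / ([HA]₀ − [H⁺]) = (3.467e-03)² / (0.24 − 3.467e-03) = 5.08e-05.

K_a = 5.08e-05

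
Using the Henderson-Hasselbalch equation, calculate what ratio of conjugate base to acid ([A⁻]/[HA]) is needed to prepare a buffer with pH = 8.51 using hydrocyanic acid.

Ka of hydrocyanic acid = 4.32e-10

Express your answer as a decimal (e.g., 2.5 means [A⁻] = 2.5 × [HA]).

pKa = -log(4.32e-10) = 9.3645. pH = pKa + log([A⁻]/[HA]), so log([A⁻]/[HA]) = pH − pKa = 8.51 − 9.3645 = -0.8545. [A⁻]/[HA] = 10^(-0.8545) = 0.140

[A⁻]/[HA] = 0.140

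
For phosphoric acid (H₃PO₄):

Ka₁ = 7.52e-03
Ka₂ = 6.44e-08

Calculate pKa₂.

pKa₂ = -log(Ka₂) = -log(6.44e-08) = 7.19.

pK_{a2} = 7.19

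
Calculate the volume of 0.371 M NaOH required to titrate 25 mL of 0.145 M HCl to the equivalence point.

At equivalence: moles acid = moles base. moles HCl = 0.145 × 25/1000 = 0.003625 mol. V_base = moles / 0.371 × 1000 = 9.8 mL.

V_{base} = 9.8 mL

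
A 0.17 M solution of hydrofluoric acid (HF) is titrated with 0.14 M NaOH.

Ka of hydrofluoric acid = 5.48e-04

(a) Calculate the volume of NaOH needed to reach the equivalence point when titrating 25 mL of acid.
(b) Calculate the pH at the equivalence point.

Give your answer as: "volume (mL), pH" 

moles acid = 0.17 × 25/1000 = 0.00425 mol; V_base = moles/0.14 × 1000 = 30.4 mL. At equivalence only the conjugate base is present: [A⁻] = 0.00425/0.055 = 7.6774e-02 M. Kb = Kw/Ka = 1.82e-11; [OH⁻] = √(Kb × [A⁻]) = 1.1836e-06; pOH = 5.93; pH = 14 - pOH = 8.07.

V = 30.4 mL, pH = 8.07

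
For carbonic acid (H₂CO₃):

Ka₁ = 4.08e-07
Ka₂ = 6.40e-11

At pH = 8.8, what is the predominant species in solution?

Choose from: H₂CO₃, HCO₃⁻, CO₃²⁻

pKa₁ = 6.39, pKa₂ = 10.19. For a polyprotic acid the predominant species crosses at each pKa: below pKa_n the protonated form dominates, above it the deprotonated form does. At pH = 8.8, the predominant species is HCO₃⁻.

HCO₃⁻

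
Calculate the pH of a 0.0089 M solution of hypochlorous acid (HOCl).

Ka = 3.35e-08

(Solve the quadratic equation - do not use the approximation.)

x² + Ka×x - Ka×C = 0. Using quadratic formula: [H⁺] = 1.7250e-05

pH = 4.76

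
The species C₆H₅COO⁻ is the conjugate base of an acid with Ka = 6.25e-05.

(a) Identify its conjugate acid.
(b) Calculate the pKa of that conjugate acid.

(a) The conjugate acid is formed by adding one H⁺ to C₆H₅COO⁻, giving C₆H₅COOH. (b) pKa = -log(Ka) = -log(6.25e-05) = 4.20.

Conjugate acid: C₆H₅COOH; pK_a = 4.20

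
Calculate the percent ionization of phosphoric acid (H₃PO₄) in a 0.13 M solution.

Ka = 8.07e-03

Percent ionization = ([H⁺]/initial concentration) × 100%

Using Ka equilibrium: x² + Ka×x - Ka×C = 0. Solving: [H⁺] = 2.8605e-02. Percent = (2.8605e-02/0.13) × 100

Percent ionization = 22%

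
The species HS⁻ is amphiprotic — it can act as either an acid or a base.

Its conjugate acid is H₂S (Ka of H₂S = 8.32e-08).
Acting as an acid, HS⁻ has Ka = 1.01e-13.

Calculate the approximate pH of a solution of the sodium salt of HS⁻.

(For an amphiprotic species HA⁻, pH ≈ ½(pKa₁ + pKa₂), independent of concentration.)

pKa₁ = -log(8.32e-08) = 7.08; pKa₂ = -log(1.01e-13) = 13.00. For an amphiprotic species, pH ≈ ½(pKa₁ + pKa₂) = ½(7.08 + 13.00) = 10.04.

pH = 10.04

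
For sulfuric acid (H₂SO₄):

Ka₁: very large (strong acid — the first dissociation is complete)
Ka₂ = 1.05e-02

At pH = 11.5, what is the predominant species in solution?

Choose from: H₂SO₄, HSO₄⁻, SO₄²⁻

The first dissociation is complete, so H₂SO₄ itself is never the predominant species in water; pKa₂ = -log(1.05e-02) = 1.98. For a polyprotic acid the predominant species crosses at each pKa: below pKa_n the protonated form dominates, above it the deprotonated form does. At pH = 11.5, the predominant species is SO₄²⁻.

SO₄²⁻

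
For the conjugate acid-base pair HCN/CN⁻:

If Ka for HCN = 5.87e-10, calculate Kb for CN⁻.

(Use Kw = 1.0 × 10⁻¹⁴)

For a conjugate pair Ka × Kb = Kw, so Kb = Kw/Ka = 1.0 × 10⁻¹⁴ / 5.87e-10 = 1.70e-05.

K_b = 1.70e-05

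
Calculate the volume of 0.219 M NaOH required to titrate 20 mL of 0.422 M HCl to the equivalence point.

At equivalence: moles acid = moles base. moles HCl = 0.422 × 20/1000 = 0.00844 mol. V_base = moles / 0.219 × 1000 = 38.5 mL.

V_{base} = 38.5 mL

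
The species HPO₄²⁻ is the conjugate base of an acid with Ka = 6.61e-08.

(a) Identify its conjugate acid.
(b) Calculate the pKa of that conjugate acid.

(a) The conjugate acid is formed by adding one H⁺ to HPO₄²⁻, giving H₂PO₄⁻. (b) pKa = -log(Ka) = -log(6.61e-08) = 7.18.

Conjugate acid: H₂PO₄⁻; pK_a = 7.18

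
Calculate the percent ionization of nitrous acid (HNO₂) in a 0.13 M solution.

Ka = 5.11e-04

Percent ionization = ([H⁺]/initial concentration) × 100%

Using Ka equilibrium: x² + Ka×x - Ka×C = 0. Solving: [H⁺] = 7.8990e-03. Percent = (7.8990e-03/0.13) × 100

Percent ionization = 6.08%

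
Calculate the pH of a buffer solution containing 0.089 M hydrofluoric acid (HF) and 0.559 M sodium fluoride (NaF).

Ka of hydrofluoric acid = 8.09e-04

pKa = -log(8.09e-04) = 3.09. pH = pKa + log([A⁻]/[HA]) = 3.09 + log(0.559/0.089)

pH = 3.89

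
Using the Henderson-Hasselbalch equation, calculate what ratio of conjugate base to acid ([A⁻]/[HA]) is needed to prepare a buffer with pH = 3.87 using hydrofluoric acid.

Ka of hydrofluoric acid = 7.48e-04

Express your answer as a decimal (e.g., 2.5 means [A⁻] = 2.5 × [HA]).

pKa = -log(7.48e-04) = 3.1261. pH = pKa + log([A⁻]/[HA]), so log([A⁻]/[HA]) = pH − pKa = 3.87 − 3.1261 = 0.7439. [A⁻]/[HA] = 10^(0.7439) = 5.55

[A⁻]/[HA] = 5.55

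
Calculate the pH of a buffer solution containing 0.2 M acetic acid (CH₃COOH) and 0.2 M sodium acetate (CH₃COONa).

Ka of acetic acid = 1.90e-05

pKa = -log(1.90e-05) = 4.72. pH = pKa + log([A⁻]/[HA]) = 4.72 + log(0.2/0.2)

pH = 4.72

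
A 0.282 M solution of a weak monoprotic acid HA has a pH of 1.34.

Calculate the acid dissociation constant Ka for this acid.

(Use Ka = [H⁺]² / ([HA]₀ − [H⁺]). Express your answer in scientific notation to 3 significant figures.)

[H⁺] = 10^(−pH) = 10^(−1.34) = 4.571e-02 M. For HA ⇌ H⁺ + A⁻, Ka = [H⁺][A⁻]/[HA] = [H⁺]² / ([HA]₀ − [H⁺]) = (4.571e-02)² / (0.282 − 4.571e-02) = 8.84e-03.

K_a = 8.84e-03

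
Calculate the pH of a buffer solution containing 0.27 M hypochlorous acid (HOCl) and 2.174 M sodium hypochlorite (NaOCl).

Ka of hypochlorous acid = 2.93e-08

pKa = -log(2.93e-08) = 7.53. pH = pKa + log([A⁻]/[HA]) = 7.53 + log(2.174/0.27)

pH = 8.44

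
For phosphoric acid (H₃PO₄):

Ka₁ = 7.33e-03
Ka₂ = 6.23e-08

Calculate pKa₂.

pKa₂ = -log(Ka₂) = -log(6.23e-08) = 7.21.

pK_{a2} = 7.21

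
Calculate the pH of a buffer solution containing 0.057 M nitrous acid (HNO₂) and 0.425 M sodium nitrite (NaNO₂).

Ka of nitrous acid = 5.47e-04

pKa = -log(5.47e-04) = 3.26. pH = pKa + log([A⁻]/[HA]) = 3.26 + log(0.425/0.057)

pH = 4.13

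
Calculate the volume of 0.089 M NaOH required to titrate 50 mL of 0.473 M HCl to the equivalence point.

At equivalence: moles acid = moles base. moles HCl = 0.473 × 50/1000 = 0.02365 mol. V_base = moles / 0.089 × 1000 = 265.7 mL.

V_{base} = 265.7 mL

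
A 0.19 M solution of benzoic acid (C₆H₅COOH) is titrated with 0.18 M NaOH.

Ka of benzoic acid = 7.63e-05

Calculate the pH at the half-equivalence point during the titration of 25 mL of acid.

At half-equivalence [HA] = [A⁻], so Henderson-Hasselbalch gives pH = pKa = -log(7.63e-05) = 4.12.

pH = pKa = 4.12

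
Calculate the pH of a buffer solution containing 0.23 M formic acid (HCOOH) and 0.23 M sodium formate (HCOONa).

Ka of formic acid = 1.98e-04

pKa = -log(1.98e-04) = 3.70. pH = pKa + log([A⁻]/[HA]) = 3.70 + log(0.23/0.23)

pH = 3.70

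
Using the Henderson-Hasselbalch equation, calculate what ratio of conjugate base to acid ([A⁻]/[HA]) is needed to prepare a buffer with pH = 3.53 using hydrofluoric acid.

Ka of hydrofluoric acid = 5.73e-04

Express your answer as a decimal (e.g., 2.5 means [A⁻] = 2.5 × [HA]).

pKa = -log(5.73e-04) = 3.2418. pH = pKa + log([A⁻]/[HA]), so log([A⁻]/[HA]) = pH − pKa = 3.53 − 3.2418 = 0.2882. [A⁻]/[HA] = 10^(0.2882) = 1.94

[A⁻]/[HA] = 1.94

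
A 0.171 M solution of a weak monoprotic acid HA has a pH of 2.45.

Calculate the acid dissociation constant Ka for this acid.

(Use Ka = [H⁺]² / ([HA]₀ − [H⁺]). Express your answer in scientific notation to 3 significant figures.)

[H⁺] = 10^(−pH) = 10^(−2.45) = 3.548e-03 M. For HA ⇌ H⁺ + A⁻, Ka = [H⁺][A⁻]/[HA] = [H⁺]² / ([HA]₀ − [H⁺]) = (3.548e-03)² / (0.171 − 3.548e-03) = 7.52e-05.

K_a = 7.52e-05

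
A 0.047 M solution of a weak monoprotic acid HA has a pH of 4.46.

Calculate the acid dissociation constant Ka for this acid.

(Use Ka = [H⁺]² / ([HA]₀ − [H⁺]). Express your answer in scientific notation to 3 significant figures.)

[H⁺] = 10^(−pH) = 10^(−4.46) = 3.467e-05 M. For HA ⇌ H⁺ + A⁻, Ka = [H⁺][A⁻]/[HA] = [H⁺]² / ([HA]₀ − [H⁺]) = (3.467e-05)² / (0.047 − 3.467e-05) = 2.56e-08.

K_a = 2.56e-08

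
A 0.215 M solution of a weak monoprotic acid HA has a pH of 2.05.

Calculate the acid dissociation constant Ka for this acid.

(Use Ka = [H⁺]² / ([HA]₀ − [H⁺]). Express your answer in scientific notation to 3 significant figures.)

[H⁺] = 10^(−pH) = 10^(−2.05) = 8.913e-03 M. For HA ⇌ H⁺ + A⁻, Ka = [H⁺][A⁻]/[HA] = [H⁺]² / ([HA]₀ − [H⁺]) = (8.913e-03)² / (0.215 − 8.913e-03) = 3.85e-04.

K_a = 3.85e-04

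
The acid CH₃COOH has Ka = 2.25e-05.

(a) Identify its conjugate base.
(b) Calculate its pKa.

(a) The conjugate base is formed by removing one H⁺ from CH₃COOH, giving CH₃COO⁻. (b) pKa = -log(Ka) = -log(2.25e-05) = 4.65.

Conjugate base: CH₃COO⁻; pK_a = 4.65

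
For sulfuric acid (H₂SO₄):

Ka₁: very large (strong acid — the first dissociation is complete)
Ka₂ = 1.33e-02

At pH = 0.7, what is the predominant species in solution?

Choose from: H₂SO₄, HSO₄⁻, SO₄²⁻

The first dissociation is complete, so H₂SO₄ itself is never the predominant species in water; pKa₂ = -log(1.33e-02) = 1.88. For a polyprotic acid the predominant species crosses at each pKa: below pKa_n the protonated form dominates, above it the deprotonated form does. At pH = 0.7, the predominant species is HSO₄⁻.

HSO₄⁻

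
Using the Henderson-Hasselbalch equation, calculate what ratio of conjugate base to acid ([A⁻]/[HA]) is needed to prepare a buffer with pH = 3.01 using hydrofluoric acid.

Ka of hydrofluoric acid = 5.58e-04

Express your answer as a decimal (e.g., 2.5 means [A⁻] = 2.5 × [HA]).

pKa = -log(5.58e-04) = 3.2534. pH = pKa + log([A⁻]/[HA]), so log([A⁻]/[HA]) = pH − pKa = 3.01 − 3.2534 = -0.2434. [A⁻]/[HA] = 10^(-0.2434) = 0.571

[A⁻]/[HA] = 0.571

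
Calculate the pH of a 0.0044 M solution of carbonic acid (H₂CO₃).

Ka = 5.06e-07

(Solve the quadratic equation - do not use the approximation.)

x² + Ka×x - Ka×C = 0. Using quadratic formula: [H⁺] = 4.6932e-05

pH = 4.33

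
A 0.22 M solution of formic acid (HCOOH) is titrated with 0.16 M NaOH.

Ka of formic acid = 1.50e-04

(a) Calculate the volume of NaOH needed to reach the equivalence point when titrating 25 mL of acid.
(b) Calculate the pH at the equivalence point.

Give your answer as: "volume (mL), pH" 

moles acid = 0.22 × 25/1000 = 0.0055 mol; V_base = moles/0.16 × 1000 = 34.4 mL. At equivalence only the conjugate base is present: [A⁻] = 0.0055/0.059 = 9.2632e-02 M. Kb = Kw/Ka = 6.67e-11; [OH⁻] = √(Kb × [A⁻]) = 2.4850e-06; pOH = 5.60; pH = 14 - pOH = 8.40.

V = 34.4 mL, pH = 8.40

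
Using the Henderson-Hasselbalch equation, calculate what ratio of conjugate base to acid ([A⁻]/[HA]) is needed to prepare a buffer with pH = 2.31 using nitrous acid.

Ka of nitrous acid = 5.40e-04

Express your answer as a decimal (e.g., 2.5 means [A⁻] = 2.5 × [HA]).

pKa = -log(5.40e-04) = 3.2676. pH = pKa + log([A⁻]/[HA]), so log([A⁻]/[HA]) = pH − pKa = 2.31 − 3.2676 = -0.9576. [A⁻]/[HA] = 10^(-0.9576) = 0.110

[A⁻]/[HA] = 0.110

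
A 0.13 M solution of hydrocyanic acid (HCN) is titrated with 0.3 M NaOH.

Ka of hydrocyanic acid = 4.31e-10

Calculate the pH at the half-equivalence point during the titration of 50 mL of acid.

At half-equivalence [HA] = [A⁻], so Henderson-Hasselbalch gives pH = pKa = -log(4.31e-10) = 9.37.

pH = pKa = 9.37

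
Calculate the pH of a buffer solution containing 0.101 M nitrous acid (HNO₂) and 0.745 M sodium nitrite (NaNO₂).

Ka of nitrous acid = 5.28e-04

pKa = -log(5.28e-04) = 3.28. pH = pKa + log([A⁻]/[HA]) = 3.28 + log(0.745/0.101)

pH = 4.15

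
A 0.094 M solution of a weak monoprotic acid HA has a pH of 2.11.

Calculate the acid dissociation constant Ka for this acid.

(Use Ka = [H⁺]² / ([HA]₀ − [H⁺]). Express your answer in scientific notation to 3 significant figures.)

[H⁺] = 10^(−pH) = 10^(−2.11) = 7.762e-03 M. For HA ⇌ H⁺ + A⁻, Ka = [H⁺][A⁻]/[HA] = [H⁺]² / ([HA]₀ − [H⁺]) = (7.762e-03)² / (0.094 − 7.762e-03) = 6.99e-04.

K_a = 6.99e-04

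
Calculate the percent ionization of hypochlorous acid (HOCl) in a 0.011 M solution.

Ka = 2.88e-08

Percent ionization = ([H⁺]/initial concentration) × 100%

Using Ka equilibrium: x² + Ka×x - Ka×C = 0. Solving: [H⁺] = 1.7784e-05. Percent = (1.7784e-05/0.011) × 100

Percent ionization = 0.162%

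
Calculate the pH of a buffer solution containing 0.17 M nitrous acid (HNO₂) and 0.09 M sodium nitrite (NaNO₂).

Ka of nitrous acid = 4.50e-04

pKa = -log(4.50e-04) = 3.35. pH = pKa + log([A⁻]/[HA]) = 3.35 + log(0.09/0.17)

pH = 3.07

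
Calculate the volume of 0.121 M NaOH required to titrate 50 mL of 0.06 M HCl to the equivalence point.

At equivalence: moles acid = moles base. moles HCl = 0.06 × 50/1000 = 0.003 mol. V_base = moles / 0.121 × 1000 = 24.8 mL.

V_{base} = 24.8 mL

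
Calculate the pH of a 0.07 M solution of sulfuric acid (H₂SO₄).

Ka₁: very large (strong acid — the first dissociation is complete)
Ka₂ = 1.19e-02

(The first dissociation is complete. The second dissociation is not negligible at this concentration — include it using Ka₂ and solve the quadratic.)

First dissociation is complete: [H⁺]₀ = [HSO₄⁻]₀ = C = 0.07 M. Second dissociation HSO₄⁻ ⇌ H⁺ + SO₄²⁻: let x = [SO₄²⁻]. Ka₂ = (C + x)·x / (C − x) = 1.19e-02 → x² + (C + Ka₂)·x − Ka₂·C = 0 → x² + 0.08190·x − 8.330e-04 = 0. x = (−0.08190 + √(0.08190² + 4 × 8.330e-04)) / 2 = 9.1489e-03 M. [H⁺] = C + x = 0.07 + 9.1489e-03 = 7.9149e-02 M. pH = -log(7.9149e-02) = 1.10.

pH = 1.10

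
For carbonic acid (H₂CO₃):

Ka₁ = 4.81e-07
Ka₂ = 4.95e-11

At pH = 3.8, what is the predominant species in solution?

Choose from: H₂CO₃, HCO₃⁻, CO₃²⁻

pKa₁ = 6.32, pKa₂ = 10.31. For a polyprotic acid the predominant species crosses at each pKa: below pKa_n the protonated form dominates, above it the deprotonated form does. At pH = 3.8, the predominant species is H₂CO₃.

H₂CO₃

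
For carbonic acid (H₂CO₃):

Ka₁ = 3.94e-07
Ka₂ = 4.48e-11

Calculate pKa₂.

pKa₂ = -log(Ka₂) = -log(4.48e-11) = 10.35.

pK_{a2} = 10.35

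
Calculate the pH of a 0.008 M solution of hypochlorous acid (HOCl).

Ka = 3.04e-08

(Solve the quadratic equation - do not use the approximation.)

x² + Ka×x - Ka×C = 0. Using quadratic formula: [H⁺] = 1.5580e-05

pH = 4.81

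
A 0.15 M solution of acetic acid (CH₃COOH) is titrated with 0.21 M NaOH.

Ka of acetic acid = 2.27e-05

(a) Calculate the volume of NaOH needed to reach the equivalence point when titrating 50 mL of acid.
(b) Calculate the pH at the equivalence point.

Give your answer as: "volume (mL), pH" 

moles acid = 0.15 × 50/1000 = 0.0075 mol; V_base = moles/0.21 × 1000 = 35.7 mL. At equivalence only the conjugate base is present: [A⁻] = 0.0075/0.086 = 8.7500e-02 M. Kb = Kw/Ka = 4.41e-10; [OH⁻] = √(Kb × [A⁻]) = 6.2086e-06; pOH = 5.21; pH = 14 - pOH = 8.79.

V = 35.7 mL, pH = 8.79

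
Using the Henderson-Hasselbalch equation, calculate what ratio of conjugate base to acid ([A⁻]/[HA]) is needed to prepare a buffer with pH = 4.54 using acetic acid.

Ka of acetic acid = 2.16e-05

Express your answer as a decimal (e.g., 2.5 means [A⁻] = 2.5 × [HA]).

pKa = -log(2.16e-05) = 4.6655. pH = pKa + log([A⁻]/[HA]), so log([A⁻]/[HA]) = pH − pKa = 4.54 − 4.6655 = -0.1255. [A⁻]/[HA] = 10^(-0.1255) = 0.749

[A⁻]/[HA] = 0.749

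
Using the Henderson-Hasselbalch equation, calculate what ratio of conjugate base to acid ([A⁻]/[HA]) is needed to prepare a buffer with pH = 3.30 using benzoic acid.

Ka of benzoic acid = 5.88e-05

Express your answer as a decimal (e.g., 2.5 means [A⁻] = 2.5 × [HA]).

pKa = -log(5.88e-05) = 4.2306. pH = pKa + log([A⁻]/[HA]), so log([A⁻]/[HA]) = pH − pKa = 3.30 − 4.2306 = -0.9306. [A⁻]/[HA] = 10^(-0.9306) = 0.117

[A⁻]/[HA] = 0.117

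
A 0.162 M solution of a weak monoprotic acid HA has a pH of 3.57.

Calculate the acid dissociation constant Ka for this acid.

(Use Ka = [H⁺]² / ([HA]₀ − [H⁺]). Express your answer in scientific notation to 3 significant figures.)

[H⁺] = 10^(−pH) = 10^(−3.57) = 2.692e-04 M. For HA ⇌ H⁺ + A⁻, Ka = [H⁺][A⁻]/[HA] = [H⁺]² / ([HA]₀ − [H⁺]) = (2.692e-04)² / (0.162 − 2.692e-04) = 4.48e-07.

K_a = 4.48e-07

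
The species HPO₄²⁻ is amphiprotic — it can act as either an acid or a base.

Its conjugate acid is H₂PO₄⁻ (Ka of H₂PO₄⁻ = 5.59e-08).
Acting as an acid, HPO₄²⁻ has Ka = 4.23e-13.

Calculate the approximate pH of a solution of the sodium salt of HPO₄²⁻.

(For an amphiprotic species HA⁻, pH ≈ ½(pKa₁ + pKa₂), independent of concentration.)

pKa₁ = -log(5.59e-08) = 7.25; pKa₂ = -log(4.23e-13) = 12.37. For an amphiprotic species, pH ≈ ½(pKa₁ + pKa₂) = ½(7.25 + 12.37) = 9.81.

pH = 9.81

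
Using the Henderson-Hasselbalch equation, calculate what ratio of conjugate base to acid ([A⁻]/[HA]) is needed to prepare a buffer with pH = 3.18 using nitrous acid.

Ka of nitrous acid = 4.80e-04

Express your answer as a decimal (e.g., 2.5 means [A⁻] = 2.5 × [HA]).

pKa = -log(4.80e-04) = 3.3188. pH = pKa + log([A⁻]/[HA]), so log([A⁻]/[HA]) = pH − pKa = 3.18 − 3.3188 = -0.1388. [A⁻]/[HA] = 10^(-0.1388) = 0.727

[A⁻]/[HA] = 0.727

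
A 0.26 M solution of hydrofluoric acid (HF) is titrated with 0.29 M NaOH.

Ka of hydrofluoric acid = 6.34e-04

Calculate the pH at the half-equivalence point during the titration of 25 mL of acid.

At half-equivalence [HA] = [A⁻], so Henderson-Hasselbalch gives pH = pKa = -log(6.34e-04) = 3.20.

pH = pKa = 3.20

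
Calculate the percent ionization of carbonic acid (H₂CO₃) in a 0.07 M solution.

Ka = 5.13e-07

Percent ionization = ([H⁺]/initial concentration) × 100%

Using Ka equilibrium: x² + Ka×x - Ka×C = 0. Solving: [H⁺] = 1.8924e-04. Percent = (1.8924e-04/0.07) × 100

Percent ionization = 0.27%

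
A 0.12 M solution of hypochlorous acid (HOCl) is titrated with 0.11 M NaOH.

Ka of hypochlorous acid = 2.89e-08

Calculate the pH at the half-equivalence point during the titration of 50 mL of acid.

At half-equivalence [HA] = [A⁻], so Henderson-Hasselbalch gives pH = pKa = -log(2.89e-08) = 7.54.

pH = pKa = 7.54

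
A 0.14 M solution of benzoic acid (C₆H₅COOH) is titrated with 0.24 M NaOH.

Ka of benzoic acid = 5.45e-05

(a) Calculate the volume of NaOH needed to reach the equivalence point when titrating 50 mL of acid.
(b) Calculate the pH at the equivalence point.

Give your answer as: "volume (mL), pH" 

moles acid = 0.14 × 50/1000 = 0.007 mol; V_base = moles/0.24 × 1000 = 29.2 mL. At equivalence only the conjugate base is present: [A⁻] = 0.007/0.079 = 8.8421e-02 M. Kb = Kw/Ka = 1.83e-10; [OH⁻] = √(Kb × [A⁻]) = 4.0279e-06; pOH = 5.39; pH = 14 - pOH = 8.61.

V = 29.2 mL, pH = 8.61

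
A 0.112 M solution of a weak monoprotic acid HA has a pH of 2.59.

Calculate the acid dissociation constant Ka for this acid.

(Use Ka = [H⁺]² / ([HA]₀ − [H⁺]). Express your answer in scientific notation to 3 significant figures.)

[H⁺] = 10^(−pH) = 10^(−2.59) = 2.570e-03 M. For HA ⇌ H⁺ + A⁻, Ka = [H⁺][A⁻]/[HA] = [H⁺]² / ([HA]₀ − [H⁺]) = (2.570e-03)² / (0.112 − 2.570e-03) = 6.04e-05.

K_a = 6.04e-05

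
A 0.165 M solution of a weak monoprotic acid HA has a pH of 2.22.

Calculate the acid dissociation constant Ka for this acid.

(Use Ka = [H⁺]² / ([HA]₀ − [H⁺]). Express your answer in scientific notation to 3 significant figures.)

[H⁺] = 10^(−pH) = 10^(−2.22) = 6.026e-03 M. For HA ⇌ H⁺ + A⁻, Ka = [H⁺][A⁻]/[HA] = [H⁺]² / ([HA]₀ − [H⁺]) = (6.026e-03)² / (0.165 − 6.026e-03) = 2.28e-04.

K_a = 2.28e-04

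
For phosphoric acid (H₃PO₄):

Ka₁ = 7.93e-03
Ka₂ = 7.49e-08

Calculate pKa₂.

pKa₂ = -log(Ka₂) = -log(7.49e-08) = 7.13.

pK_{a2} = 7.13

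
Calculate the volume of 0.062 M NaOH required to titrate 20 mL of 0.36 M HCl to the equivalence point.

At equivalence: moles acid = moles base. moles HCl = 0.36 × 20/1000 = 0.0072 mol. V_base = moles / 0.062 × 1000 = 116.1 mL.

V_{base} = 116.1 mL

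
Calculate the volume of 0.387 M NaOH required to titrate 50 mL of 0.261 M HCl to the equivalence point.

At equivalence: moles acid = moles base. moles HCl = 0.261 × 50/1000 = 0.01305 mol. V_base = moles / 0.387 × 1000 = 33.7 mL.

V_{base} = 33.7 mL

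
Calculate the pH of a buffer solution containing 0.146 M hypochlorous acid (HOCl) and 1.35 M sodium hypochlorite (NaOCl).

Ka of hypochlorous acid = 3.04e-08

pKa = -log(3.04e-08) = 7.52. pH = pKa + log([A⁻]/[HA]) = 7.52 + log(1.35/0.146)

pH = 8.48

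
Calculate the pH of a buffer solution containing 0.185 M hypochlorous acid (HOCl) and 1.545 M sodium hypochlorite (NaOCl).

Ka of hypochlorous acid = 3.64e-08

pKa = -log(3.64e-08) = 7.44. pH = pKa + log([A⁻]/[HA]) = 7.44 + log(1.545/0.185)

pH = 8.36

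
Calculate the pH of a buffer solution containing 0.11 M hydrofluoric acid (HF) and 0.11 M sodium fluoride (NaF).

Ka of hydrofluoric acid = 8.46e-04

pKa = -log(8.46e-04) = 3.07. pH = pKa + log([A⁻]/[HA]) = 3.07 + log(0.11/0.11)

pH = 3.07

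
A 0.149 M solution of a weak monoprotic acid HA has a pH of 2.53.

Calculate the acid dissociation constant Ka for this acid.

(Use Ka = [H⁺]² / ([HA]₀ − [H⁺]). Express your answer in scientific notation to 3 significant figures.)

[H⁺] = 10^(−pH) = 10^(−2.53) = 2.951e-03 M. For HA ⇌ H⁺ + A⁻, Ka = [H⁺][A⁻]/[HA] = [H⁺]² / ([HA]₀ − [H⁺]) = (2.951e-03)² / (0.149 − 2.951e-03) = 5.96e-05.

K_a = 5.96e-05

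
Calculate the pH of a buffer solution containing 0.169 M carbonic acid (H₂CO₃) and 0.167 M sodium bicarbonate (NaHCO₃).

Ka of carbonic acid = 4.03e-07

pKa = -log(4.03e-07) = 6.39. pH = pKa + log([A⁻]/[HA]) = 6.39 + log(0.167/0.169)

pH = 6.39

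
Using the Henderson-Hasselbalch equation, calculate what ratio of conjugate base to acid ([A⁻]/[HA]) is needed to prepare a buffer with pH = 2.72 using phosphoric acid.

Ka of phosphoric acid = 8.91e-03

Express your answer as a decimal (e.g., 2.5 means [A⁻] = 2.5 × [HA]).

pKa = -log(8.91e-03) = 2.0501. pH = pKa + log([A⁻]/[HA]), so log([A⁻]/[HA]) = pH − pKa = 2.72 − 2.0501 = 0.6699. [A⁻]/[HA] = 10^(0.6699) = 4.68

[A⁻]/[HA] = 4.68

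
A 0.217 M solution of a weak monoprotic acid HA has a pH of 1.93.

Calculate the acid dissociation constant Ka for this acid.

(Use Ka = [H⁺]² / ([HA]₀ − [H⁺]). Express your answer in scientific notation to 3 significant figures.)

[H⁺] = 10^(−pH) = 10^(−1.93) = 1.175e-02 M. For HA ⇌ H⁺ + A⁻, Ka = [H⁺][A⁻]/[HA] = [H⁺]² / ([HA]₀ − [H⁺]) = (1.175e-02)² / (0.217 − 1.175e-02) = 6.73e-04.

K_a = 6.73e-04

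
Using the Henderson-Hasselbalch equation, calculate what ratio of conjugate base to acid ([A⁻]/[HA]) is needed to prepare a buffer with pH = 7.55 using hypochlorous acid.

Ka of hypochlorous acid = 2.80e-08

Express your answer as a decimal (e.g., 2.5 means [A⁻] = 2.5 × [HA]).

pKa = -log(2.80e-08) = 7.5528. pH = pKa + log([A⁻]/[HA]), so log([A⁻]/[HA]) = pH − pKa = 7.55 − 7.5528 = -0.0028. [A⁻]/[HA] = 10^(-0.0028) = 0.993

[A⁻]/[HA] = 0.993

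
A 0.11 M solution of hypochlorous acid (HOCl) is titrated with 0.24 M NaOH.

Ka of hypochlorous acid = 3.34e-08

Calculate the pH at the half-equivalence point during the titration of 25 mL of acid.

At half-equivalence [HA] = [A⁻], so Henderson-Hasselbalch gives pH = pKa = -log(3.34e-08) = 7.48.

pH = pKa = 7.48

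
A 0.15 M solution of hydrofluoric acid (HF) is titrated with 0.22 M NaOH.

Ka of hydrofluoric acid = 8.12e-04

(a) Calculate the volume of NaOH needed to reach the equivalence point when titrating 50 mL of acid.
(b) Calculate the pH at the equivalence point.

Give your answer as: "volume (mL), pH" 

moles acid = 0.15 × 50/1000 = 0.0075 mol; V_base = moles/0.22 × 1000 = 34.1 mL. At equivalence only the conjugate base is present: [A⁻] = 0.0075/0.084 = 8.9189e-02 M. Kb = Kw/Ka = 1.23e-11; [OH⁻] = √(Kb × [A⁻]) = 1.0480e-06; pOH = 5.98; pH = 14 - pOH = 8.02.

V = 34.1 mL, pH = 8.02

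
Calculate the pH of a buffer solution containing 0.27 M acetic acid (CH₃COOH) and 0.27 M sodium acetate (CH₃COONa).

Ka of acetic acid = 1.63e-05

pKa = -log(1.63e-05) = 4.79. pH = pKa + log([A⁻]/[HA]) = 4.79 + log(0.27/0.27)

pH = 4.79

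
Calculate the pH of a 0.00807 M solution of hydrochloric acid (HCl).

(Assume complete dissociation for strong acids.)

[H⁺] = 0.00807 M for strong acid. pH = -log[H⁺] = -log(0.00807)

pH = 2.09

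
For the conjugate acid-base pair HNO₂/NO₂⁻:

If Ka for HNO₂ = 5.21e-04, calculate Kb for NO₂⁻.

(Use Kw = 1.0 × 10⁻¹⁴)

For a conjugate pair Ka × Kb = Kw, so Kb = Kw/Ka = 1.0 × 10⁻¹⁴ / 5.21e-04 = 1.92e-11.

K_b = 1.92e-11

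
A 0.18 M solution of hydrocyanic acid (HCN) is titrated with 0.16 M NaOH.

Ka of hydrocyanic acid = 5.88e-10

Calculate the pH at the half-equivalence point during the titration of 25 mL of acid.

At half-equivalence [HA] = [A⁻], so Henderson-Hasselbalch gives pH = pKa = -log(5.88e-10) = 9.23.

pH = pKa = 9.23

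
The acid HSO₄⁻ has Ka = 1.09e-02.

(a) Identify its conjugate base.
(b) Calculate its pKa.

(a) The conjugate base is formed by removing one H⁺ from HSO₄⁻, giving SO₄²⁻. (b) pKa = -log(Ka) = -log(1.09e-02) = 1.96.

Conjugate base: SO₄²⁻; pK_a = 1.96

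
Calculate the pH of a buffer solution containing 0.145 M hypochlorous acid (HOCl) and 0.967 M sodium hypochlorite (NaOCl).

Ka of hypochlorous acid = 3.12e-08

pKa = -log(3.12e-08) = 7.51. pH = pKa + log([A⁻]/[HA]) = 7.51 + log(0.967/0.145)

pH = 8.33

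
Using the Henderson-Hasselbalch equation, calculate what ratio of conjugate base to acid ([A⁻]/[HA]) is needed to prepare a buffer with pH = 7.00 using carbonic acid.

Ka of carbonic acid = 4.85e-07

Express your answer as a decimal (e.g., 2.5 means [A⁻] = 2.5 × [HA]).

pKa = -log(4.85e-07) = 6.3143. pH = pKa + log([A⁻]/[HA]), so log([A⁻]/[HA]) = pH − pKa = 7.00 − 6.3143 = 0.6857. [A⁻]/[HA] = 10^(0.6857) = 4.85

[A⁻]/[HA] = 4.85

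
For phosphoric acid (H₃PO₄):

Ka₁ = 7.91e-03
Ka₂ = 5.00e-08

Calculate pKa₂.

pKa₂ = -log(Ka₂) = -log(5.00e-08) = 7.30.

pK_{a2} = 7.30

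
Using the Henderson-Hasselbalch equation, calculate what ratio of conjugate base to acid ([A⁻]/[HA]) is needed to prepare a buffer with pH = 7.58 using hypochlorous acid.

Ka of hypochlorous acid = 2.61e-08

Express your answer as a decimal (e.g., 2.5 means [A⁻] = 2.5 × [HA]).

pKa = -log(2.61e-08) = 7.5834. pH = pKa + log([A⁻]/[HA]), so log([A⁻]/[HA]) = pH − pKa = 7.58 − 7.5834 = -0.0034. [A⁻]/[HA] = 10^(-0.0034) = 0.992

[A⁻]/[HA] = 0.992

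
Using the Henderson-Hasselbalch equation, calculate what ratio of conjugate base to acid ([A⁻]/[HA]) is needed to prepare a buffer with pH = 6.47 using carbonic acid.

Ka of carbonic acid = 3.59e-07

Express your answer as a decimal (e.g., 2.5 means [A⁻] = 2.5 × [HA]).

pKa = -log(3.59e-07) = 6.4449. pH = pKa + log([A⁻]/[HA]), so log([A⁻]/[HA]) = pH − pKa = 6.47 − 6.4449 = 0.0251. [A⁻]/[HA] = 10^(0.0251) = 1.06

[A⁻]/[HA] = 1.06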